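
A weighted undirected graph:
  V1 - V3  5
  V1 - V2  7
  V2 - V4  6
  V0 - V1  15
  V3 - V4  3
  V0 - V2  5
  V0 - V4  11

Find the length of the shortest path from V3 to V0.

14

Checking several routes:
V3 -> V4 -> V2 -> V0: 3 + 6 + 5 = 14
V3 -> V1 -> V2 -> V0: 5 + 7 + 5 = 17
V3 -> V4 -> V0: 3 + 11 = 14
Shortest: 14.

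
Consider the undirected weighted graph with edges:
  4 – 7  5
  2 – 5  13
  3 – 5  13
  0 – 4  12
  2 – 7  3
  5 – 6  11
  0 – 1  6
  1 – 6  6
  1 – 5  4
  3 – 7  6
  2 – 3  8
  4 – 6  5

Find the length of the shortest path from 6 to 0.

12

Checking several routes:
6 → 5 → 1 → 0: 11 + 4 + 6 = 21
6 → 4 → 0: 5 + 12 = 17
6 → 1 → 0: 6 + 6 = 12
Shortest: 12.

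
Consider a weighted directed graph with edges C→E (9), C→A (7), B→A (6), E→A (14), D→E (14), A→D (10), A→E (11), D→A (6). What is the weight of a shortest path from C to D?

Paths from C to D:
C-E-A-D: 9 + 14 + 10 = 33
C-A-D: 7 + 10 = 17
Shortest: 17.

17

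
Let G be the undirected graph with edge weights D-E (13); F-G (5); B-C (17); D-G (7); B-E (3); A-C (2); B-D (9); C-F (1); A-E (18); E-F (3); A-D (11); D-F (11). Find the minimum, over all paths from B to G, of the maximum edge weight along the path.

Some routes from B to G:
B→D→F→G: max(9, 11, 5) = 11
B→E→F→D→G: max(3, 3, 11, 7) = 11
B→E→F→C→A→D→G: max(3, 3, 1, 2, 11, 7) = 11
B→E→F→G: max(3, 3, 5) = 5
B→D→G: max(9, 7) = 9
Smallest bottleneck: 5.

5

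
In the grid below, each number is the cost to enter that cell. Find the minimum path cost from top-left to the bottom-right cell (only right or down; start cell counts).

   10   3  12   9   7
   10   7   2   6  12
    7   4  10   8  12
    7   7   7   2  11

49

One optimal route is (0,0) (0,1) (1,1) (1,2) (1,3) (2,3) (3,3) (3,4).
Its cost is 10 + 3 + 7 + 2 + 6 + 8 + 2 + 11 = 49.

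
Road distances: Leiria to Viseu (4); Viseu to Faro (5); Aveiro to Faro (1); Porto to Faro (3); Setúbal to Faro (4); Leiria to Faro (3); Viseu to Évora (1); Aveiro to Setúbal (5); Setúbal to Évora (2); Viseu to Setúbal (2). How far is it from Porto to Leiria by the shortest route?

A few of the Porto→Leiria routes:
Porto-Faro-Setúbal-Évora-Viseu-Leiria: 3 + 4 + 2 + 1 + 4 = 14
Porto-Faro-Leiria: 3 + 3 = 6
Porto-Faro-Viseu-Leiria: 3 + 5 + 4 = 12
Porto-Faro-Setúbal-Viseu-Leiria: 3 + 4 + 2 + 4 = 13
Shortest: 6.

6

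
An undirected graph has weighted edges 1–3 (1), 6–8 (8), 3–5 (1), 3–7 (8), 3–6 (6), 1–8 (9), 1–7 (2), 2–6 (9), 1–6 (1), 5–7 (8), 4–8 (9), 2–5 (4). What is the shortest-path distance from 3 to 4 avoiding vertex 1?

Routes from 3 to 4 avoiding 1:
3-6-8-4: 6 + 8 + 9 = 23
3-7-5-2-6-8-4: 8 + 8 + 4 + 9 + 8 + 9 = 46
3-5-2-6-8-4: 1 + 4 + 9 + 8 + 9 = 31
Shortest: 23.

23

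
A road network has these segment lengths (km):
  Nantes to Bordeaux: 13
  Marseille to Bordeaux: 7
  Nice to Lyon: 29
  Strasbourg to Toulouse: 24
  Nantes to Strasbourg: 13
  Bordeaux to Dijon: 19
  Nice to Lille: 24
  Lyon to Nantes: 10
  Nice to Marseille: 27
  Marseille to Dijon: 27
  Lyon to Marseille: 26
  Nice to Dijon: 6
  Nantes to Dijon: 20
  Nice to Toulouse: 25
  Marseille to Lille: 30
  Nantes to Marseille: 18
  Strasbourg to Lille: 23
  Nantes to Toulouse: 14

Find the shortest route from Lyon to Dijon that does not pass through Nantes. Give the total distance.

35

Some routes from Lyon to Dijon avoiding Nantes:
Lyon -> Marseille -> Dijon: 26 + 27 = 53
Lyon -> Marseille -> Bordeaux -> Dijon: 26 + 7 + 19 = 52
Lyon -> Nice -> Dijon: 29 + 6 = 35
Lyon -> Marseille -> Nice -> Dijon: 26 + 27 + 6 = 59
The minimum is 35 km.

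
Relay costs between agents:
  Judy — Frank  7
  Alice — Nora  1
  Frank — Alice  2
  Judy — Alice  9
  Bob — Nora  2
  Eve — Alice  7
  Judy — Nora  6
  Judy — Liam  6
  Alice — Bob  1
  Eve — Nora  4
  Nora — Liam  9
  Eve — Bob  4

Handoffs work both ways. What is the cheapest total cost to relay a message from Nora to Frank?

Some routes from Nora to Frank:
Nora - Bob - Alice - Frank: 2 + 1 + 2 = 5
Nora - Alice - Frank: 1 + 2 = 3
Nora - Eve - Bob - Alice - Frank: 4 + 4 + 1 + 2 = 11
Nora - Judy - Frank: 6 + 7 = 13
The minimum is 3.

3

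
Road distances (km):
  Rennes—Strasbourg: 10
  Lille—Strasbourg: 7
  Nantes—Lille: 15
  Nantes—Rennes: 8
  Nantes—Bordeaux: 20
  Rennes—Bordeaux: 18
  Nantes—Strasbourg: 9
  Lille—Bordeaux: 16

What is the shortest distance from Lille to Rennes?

Checking several routes:
Lille - Strasbourg - Rennes: 7 + 10 = 17
Lille - Nantes - Strasbourg - Rennes: 15 + 9 + 10 = 34
Lille - Nantes - Rennes: 15 + 8 = 23
Lille - Bordeaux - Rennes: 16 + 18 = 34
Lille - Strasbourg - Nantes - Rennes: 7 + 9 + 8 = 24
Lille - Bordeaux - Nantes - Rennes: 16 + 20 + 8 = 44
The minimum is 17 km.

17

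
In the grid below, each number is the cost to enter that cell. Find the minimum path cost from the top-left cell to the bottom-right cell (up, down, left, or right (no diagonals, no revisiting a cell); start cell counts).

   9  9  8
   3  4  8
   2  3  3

Best path: (0,0)→(1,0)→(2,0)→(2,1)→(2,2)
Cost: 9 + 3 + 2 + 3 + 3 = 20

20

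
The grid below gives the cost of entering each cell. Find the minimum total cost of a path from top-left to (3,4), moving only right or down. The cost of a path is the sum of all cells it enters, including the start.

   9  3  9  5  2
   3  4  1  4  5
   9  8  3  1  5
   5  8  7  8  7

Take [0,0] [0,1] [1,1] [1,2] [2,2] [2,3] [2,4] [3,4] for a total of 9 + 3 + 4 + 1 + 3 + 1 + 5 + 7 = 33.
For comparison, the top-then-right route costs 45.

33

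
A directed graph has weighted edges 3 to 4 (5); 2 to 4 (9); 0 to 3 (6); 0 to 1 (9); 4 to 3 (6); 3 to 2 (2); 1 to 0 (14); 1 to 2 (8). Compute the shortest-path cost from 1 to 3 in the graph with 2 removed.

Routes from 1 to 3 avoiding 2:
1 -> 0 -> 3: 14 + 6 = 20
The minimum is 20.

20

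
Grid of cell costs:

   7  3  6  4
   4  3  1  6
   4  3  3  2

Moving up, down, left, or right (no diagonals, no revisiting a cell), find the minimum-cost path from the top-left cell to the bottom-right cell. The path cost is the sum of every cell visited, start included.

Cheapest: r0c0 → r0c1 → r1c1 → r1c2 → r2c2 → r2c3
  7 + 3 + 3 + 1 + 3 + 2 = 19

19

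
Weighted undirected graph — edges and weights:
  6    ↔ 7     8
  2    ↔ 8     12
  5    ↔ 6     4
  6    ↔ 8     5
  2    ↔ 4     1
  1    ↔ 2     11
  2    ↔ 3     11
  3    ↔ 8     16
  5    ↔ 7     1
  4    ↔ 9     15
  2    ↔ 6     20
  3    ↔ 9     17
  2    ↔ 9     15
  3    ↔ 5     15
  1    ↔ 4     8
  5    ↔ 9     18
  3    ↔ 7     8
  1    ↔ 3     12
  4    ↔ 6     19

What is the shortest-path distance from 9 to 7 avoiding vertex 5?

25

A few of the 9→7 routes:
9 → 4 → 2 → 3 → 7: 15 + 1 + 11 + 8 = 35
9 → 2 → 3 → 7: 15 + 11 + 8 = 34
9 → 3 → 7: 17 + 8 = 25
9 → 2 → 8 → 6 → 7: 15 + 12 + 5 + 8 = 40
The minimum is 25.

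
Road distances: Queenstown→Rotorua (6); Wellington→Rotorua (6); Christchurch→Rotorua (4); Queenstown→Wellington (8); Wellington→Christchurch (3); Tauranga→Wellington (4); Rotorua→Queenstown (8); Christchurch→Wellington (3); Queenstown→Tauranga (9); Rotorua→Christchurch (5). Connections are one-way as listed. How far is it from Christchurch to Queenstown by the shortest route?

Candidate routes:
Christchurch - Rotorua - Queenstown: 4 + 8 = 12
Christchurch - Wellington - Rotorua - Queenstown: 3 + 6 + 8 = 17
Shortest: 12.

12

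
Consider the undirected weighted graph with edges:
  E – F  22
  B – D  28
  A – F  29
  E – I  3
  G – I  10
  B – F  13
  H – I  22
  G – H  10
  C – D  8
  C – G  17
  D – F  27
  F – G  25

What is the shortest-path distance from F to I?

25

Some routes from F to I:
F - D - C - G - H - I: 27 + 8 + 17 + 10 + 22 = 84
F - G - I: 25 + 10 = 35
F - G - H - I: 25 + 10 + 22 = 57
F - E - I: 22 + 3 = 25
F - D - C - G - I: 27 + 8 + 17 + 10 = 62
F - B - D - C - G - I: 13 + 28 + 8 + 17 + 10 = 76
The minimum is 25.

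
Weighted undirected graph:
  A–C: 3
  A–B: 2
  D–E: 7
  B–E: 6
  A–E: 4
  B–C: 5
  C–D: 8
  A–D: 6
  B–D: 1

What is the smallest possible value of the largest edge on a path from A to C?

Comparing a few candidate routes:
A -> D -> B -> C: max(6, 1, 5) = 6
A -> C: max(3) = 3
A -> B -> C: max(2, 5) = 5
The minimum achievable maximum is 3.

3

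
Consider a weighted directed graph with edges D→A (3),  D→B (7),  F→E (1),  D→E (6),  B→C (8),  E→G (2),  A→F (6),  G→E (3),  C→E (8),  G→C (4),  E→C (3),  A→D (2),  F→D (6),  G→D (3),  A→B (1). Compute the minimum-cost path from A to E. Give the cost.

7

Checking several routes:
A-D-E: 2 + 6 = 8
A-B-C-E: 1 + 8 + 8 = 17
A-F-E: 6 + 1 = 7
The minimum is 7.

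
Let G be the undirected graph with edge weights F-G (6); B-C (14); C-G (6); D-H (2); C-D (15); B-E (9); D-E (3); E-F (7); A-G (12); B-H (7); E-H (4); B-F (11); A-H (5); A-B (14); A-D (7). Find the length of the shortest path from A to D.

Checking several routes:
A - B - E - D: 14 + 9 + 3 = 26
A - B - H - D: 14 + 7 + 2 = 23
A - H - D: 5 + 2 = 7
A - H - E - D: 5 + 4 + 3 = 12
A - H - B - E - D: 5 + 7 + 9 + 3 = 24
A - D: 7
Shortest: 7.

7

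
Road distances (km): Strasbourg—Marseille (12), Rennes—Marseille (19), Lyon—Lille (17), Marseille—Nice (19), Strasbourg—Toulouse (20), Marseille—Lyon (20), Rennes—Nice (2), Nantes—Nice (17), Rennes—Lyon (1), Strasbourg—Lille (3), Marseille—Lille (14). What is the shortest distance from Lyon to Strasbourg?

20

Some routes from Lyon to Strasbourg:
Lyon-Rennes-Marseille-Strasbourg: 1 + 19 + 12 = 32
Lyon-Marseille-Strasbourg: 20 + 12 = 32
Lyon-Lille-Strasbourg: 17 + 3 = 20
Best route has total 20 km.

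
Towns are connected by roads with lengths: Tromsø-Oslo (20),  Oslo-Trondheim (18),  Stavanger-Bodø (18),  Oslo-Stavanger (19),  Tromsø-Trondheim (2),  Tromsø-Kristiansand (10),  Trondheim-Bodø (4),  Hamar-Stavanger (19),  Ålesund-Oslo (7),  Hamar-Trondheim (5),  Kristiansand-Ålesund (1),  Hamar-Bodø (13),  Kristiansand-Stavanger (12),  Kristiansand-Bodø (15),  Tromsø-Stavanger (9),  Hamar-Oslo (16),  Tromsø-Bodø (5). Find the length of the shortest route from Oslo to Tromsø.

18

Checking several routes:
Oslo → Ålesund → Kristiansand → Tromsø: 7 + 1 + 10 = 18
Oslo → Tromsø: 20
Oslo → Trondheim → Tromsø: 18 + 2 = 20
Oslo → Hamar → Trondheim → Tromsø: 16 + 5 + 2 = 23
Shortest: 18.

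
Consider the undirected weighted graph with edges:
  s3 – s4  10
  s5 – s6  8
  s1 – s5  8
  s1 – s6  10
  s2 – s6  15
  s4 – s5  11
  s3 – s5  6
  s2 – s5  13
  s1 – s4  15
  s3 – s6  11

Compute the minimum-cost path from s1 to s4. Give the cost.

15

Comparing a few candidate routes:
s1 - s4: 15
s1 - s5 - s3 - s4: 8 + 6 + 10 = 24
s1 - s5 - s4: 8 + 11 = 19
The minimum is 15.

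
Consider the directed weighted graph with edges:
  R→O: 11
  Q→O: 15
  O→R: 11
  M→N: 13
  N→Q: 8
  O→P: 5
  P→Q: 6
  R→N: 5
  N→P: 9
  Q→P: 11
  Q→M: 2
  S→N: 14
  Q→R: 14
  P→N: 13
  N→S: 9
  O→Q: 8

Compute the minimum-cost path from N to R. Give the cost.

22

Candidate routes:
N-Q-R: 8 + 14 = 22
N-P-Q-R: 9 + 6 + 14 = 29
N-Q-O-R: 8 + 15 + 11 = 34
N-P-Q-O-R: 9 + 6 + 15 + 11 = 41
Best route has total 22.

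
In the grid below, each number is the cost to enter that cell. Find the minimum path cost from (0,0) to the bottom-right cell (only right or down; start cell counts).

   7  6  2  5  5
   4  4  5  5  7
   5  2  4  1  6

Best path: [0,0] [1,0] [1,1] [2,1] [2,2] [2,3] [2,4]
Cost: 7 + 4 + 4 + 2 + 4 + 1 + 6 = 28

28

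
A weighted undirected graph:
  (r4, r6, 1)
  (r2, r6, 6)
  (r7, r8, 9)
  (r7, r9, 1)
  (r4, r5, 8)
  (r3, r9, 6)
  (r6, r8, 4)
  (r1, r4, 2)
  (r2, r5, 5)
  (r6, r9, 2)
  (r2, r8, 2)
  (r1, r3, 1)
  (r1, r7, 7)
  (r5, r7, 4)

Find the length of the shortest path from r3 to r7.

Checking several routes:
r3 -> r1 -> r4 -> r5 -> r7: 1 + 2 + 8 + 4 = 15
r3 -> r9 -> r7: 6 + 1 = 7
r3 -> r1 -> r4 -> r6 -> r9 -> r7: 1 + 2 + 1 + 2 + 1 = 7
r3 -> r1 -> r7: 1 + 7 = 8
Shortest: 7.

7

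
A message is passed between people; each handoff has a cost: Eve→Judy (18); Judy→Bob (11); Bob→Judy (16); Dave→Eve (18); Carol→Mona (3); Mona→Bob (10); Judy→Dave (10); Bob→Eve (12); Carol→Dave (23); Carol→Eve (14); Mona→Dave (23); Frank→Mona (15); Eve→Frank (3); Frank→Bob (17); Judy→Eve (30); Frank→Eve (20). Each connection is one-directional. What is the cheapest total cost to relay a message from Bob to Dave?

Routes from Bob to Dave:
Bob - Eve - Frank - Mona - Dave: 12 + 3 + 15 + 23 = 53
Bob - Judy - Dave: 16 + 10 = 26
Bob - Judy - Eve - Frank - Mona - Dave: 16 + 30 + 3 + 15 + 23 = 87
Bob - Eve - Judy - Dave: 12 + 18 + 10 = 40
Best route has total 26.

26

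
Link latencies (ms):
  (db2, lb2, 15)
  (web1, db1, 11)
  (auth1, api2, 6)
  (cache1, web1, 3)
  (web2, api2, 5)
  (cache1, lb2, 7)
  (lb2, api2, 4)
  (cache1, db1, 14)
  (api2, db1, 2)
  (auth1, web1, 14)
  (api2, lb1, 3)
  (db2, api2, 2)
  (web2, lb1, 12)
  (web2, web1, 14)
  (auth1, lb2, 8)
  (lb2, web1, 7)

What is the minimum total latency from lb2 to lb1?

7

Some routes from lb2 to lb1:
lb2→api2→web2→lb1: 4 + 5 + 12 = 21
lb2→db2→api2→lb1: 15 + 2 + 3 = 20
lb2→web1→db1→api2→lb1: 7 + 11 + 2 + 3 = 23
lb2→auth1→api2→lb1: 8 + 6 + 3 = 17
lb2→cache1→web1→db1→api2→lb1: 7 + 3 + 11 + 2 + 3 = 26
lb2→api2→lb1: 4 + 3 = 7
Shortest: 7 ms.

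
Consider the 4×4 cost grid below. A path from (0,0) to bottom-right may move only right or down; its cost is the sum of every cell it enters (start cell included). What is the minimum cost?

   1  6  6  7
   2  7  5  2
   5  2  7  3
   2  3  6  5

24

Take (0,0)→(1,0)→(2,0)→(2,1)→(3,1)→(3,2)→(3,3) for a total of 1 + 2 + 5 + 2 + 3 + 6 + 5 = 24.
(Top row then right column would cost 30.)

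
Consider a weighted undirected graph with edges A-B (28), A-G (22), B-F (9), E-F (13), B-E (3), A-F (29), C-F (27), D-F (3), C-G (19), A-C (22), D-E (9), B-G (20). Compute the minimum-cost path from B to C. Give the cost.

Some routes from B to C:
B-F-C: 9 + 27 = 36
B-E-D-F-C: 3 + 9 + 3 + 27 = 42
B-G-C: 20 + 19 = 39
Best route has total 36.

36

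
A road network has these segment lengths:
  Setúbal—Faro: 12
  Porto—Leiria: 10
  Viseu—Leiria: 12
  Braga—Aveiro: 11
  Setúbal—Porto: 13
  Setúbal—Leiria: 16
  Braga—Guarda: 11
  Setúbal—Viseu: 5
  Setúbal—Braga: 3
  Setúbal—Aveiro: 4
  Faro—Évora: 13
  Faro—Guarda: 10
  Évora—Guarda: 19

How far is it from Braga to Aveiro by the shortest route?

Candidate routes:
Braga → Setúbal → Aveiro: 3 + 4 = 7
Braga → Guarda → Évora → Faro → Setúbal → Aveiro: 11 + 19 + 13 + 12 + 4 = 59
Braga → Aveiro: 11
Braga → Guarda → Faro → Setúbal → Aveiro: 11 + 10 + 12 + 4 = 37
The minimum is 7.

7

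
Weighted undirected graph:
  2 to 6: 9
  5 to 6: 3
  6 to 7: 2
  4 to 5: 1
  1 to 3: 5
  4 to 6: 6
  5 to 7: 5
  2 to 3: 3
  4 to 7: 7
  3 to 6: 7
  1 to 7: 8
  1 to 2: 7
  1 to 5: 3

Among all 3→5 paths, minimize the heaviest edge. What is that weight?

Checking several routes:
3 -> 6 -> 7 -> 4 -> 5: max(7, 2, 7, 1) = 7
3 -> 6 -> 4 -> 7 -> 5: max(7, 6, 7, 5) = 7
3 -> 6 -> 4 -> 5: max(7, 6, 1) = 7
3 -> 2 -> 1 -> 5: max(3, 7, 3) = 7
3 -> 1 -> 5: max(5, 3) = 5
Best route has worst link 5.

5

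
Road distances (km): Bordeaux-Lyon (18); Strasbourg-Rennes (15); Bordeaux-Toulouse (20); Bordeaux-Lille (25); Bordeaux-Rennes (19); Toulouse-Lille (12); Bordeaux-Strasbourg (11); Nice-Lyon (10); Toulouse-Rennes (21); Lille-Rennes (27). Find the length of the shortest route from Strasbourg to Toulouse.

31

A few of the Strasbourg→Toulouse routes:
Strasbourg→Bordeaux→Lille→Toulouse: 11 + 25 + 12 = 48
Strasbourg→Rennes→Bordeaux→Toulouse: 15 + 19 + 20 = 54
Strasbourg→Rennes→Toulouse: 15 + 21 = 36
Strasbourg→Rennes→Lille→Toulouse: 15 + 27 + 12 = 54
Strasbourg→Bordeaux→Rennes→Toulouse: 11 + 19 + 21 = 51
Strasbourg→Bordeaux→Toulouse: 11 + 20 = 31
Best route has total 31 km.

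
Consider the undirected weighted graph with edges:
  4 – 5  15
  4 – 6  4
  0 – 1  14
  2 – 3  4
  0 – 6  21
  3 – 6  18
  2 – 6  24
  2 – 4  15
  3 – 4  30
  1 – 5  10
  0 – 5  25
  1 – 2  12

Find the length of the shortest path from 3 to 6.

A few of the 3→6 routes:
3 - 6: 18
3 - 2 - 4 - 6: 4 + 15 + 4 = 23
3 - 4 - 6: 30 + 4 = 34
3 - 2 - 6: 4 + 24 = 28
The minimum is 18.

18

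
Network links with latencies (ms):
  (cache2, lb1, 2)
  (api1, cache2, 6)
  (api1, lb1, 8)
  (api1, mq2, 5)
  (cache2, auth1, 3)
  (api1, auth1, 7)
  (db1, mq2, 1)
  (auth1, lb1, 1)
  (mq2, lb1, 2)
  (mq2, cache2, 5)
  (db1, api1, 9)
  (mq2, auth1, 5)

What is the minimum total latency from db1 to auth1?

Checking several routes:
db1 → mq2 → lb1 → auth1: 1 + 2 + 1 = 4
db1 → mq2 → lb1 → cache2 → auth1: 1 + 2 + 2 + 3 = 8
db1 → mq2 → cache2 → auth1: 1 + 5 + 3 = 9
db1 → mq2 → cache2 → lb1 → auth1: 1 + 5 + 2 + 1 = 9
db1 → mq2 → auth1: 1 + 5 = 6
db1 → mq2 → api1 → auth1: 1 + 5 + 7 = 13
Best route has total 4 ms.

4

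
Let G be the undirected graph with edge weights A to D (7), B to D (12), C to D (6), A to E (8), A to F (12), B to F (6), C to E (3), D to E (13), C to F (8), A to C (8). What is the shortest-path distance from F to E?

11

A few of the F→E routes:
F -> A -> E: 12 + 8 = 20
F -> A -> C -> E: 12 + 8 + 3 = 23
F -> C -> E: 8 + 3 = 11
Best route has total 11.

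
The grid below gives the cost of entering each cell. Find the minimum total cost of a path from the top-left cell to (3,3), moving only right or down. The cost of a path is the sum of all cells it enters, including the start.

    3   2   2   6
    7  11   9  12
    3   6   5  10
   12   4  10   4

Take r0c0 -> r0c1 -> r0c2 -> r1c2 -> r2c2 -> r2c3 -> r3c3 for a total of 3 + 2 + 2 + 9 + 5 + 10 + 4 = 35.
(Top row then right column would cost 39.)

35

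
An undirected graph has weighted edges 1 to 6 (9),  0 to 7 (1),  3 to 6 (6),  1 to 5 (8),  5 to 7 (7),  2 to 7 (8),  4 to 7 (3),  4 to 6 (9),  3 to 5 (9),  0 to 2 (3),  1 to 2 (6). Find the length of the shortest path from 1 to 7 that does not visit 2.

15

A few of the 1→7 routes:
1-6-3-5-7: 9 + 6 + 9 + 7 = 31
1-5-7: 8 + 7 = 15
1-6-4-7: 9 + 9 + 3 = 21
Shortest: 15.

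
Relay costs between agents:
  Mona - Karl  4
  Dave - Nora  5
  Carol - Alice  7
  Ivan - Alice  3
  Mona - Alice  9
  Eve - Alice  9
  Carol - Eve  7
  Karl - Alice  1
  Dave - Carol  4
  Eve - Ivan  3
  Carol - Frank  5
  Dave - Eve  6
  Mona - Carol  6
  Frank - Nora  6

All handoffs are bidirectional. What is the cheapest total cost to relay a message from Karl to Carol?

Some routes from Karl to Carol:
Karl - Alice - Eve - Carol: 1 + 9 + 7 = 17
Karl - Alice - Mona - Carol: 1 + 9 + 6 = 16
Karl - Alice - Ivan - Eve - Dave - Carol: 1 + 3 + 3 + 6 + 4 = 17
Karl - Alice - Ivan - Eve - Carol: 1 + 3 + 3 + 7 = 14
Karl - Mona - Carol: 4 + 6 = 10
Karl - Alice - Carol: 1 + 7 = 8
Shortest: 8.

8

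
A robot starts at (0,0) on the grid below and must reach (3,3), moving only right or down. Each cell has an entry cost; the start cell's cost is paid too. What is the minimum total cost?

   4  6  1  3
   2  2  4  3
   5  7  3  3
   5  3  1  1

Path (0,0) (1,0) (1,1) (1,2) (2,2) (3,2) (3,3): 4 + 2 + 2 + 4 + 3 + 1 + 1 = 17.
(Top row then right column would cost 21.)

17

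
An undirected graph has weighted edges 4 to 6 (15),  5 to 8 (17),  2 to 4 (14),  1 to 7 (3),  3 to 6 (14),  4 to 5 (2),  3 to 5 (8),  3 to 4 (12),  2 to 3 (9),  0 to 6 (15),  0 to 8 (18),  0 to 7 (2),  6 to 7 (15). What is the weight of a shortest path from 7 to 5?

A few of the 7→5 routes:
7-0-6-4-5: 2 + 15 + 15 + 2 = 34
7-6-3-5: 15 + 14 + 8 = 37
7-6-4-5: 15 + 15 + 2 = 32
7-0-8-5: 2 + 18 + 17 = 37
Shortest: 32.

32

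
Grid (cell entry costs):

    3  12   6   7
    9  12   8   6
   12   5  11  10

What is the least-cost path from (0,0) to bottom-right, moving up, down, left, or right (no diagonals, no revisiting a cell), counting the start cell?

One optimal route is (0,0) → (0,1) → (0,2) → (0,3) → (1,3) → (2,3).
Its cost is 3 + 12 + 6 + 7 + 6 + 10 = 44.

44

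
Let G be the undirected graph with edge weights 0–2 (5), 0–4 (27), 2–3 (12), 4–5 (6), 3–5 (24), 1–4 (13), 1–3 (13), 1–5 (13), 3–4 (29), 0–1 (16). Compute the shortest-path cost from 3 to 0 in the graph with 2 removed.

Some routes from 3 to 0 avoiding 2:
3 → 1 → 0: 13 + 16 = 29
3 → 5 → 4 → 0: 24 + 6 + 27 = 57
3 → 4 → 1 → 0: 29 + 13 + 16 = 58
3 → 5 → 1 → 0: 24 + 13 + 16 = 53
3 → 4 → 0: 29 + 27 = 56
3 → 1 → 4 → 0: 13 + 13 + 27 = 53
The minimum is 29.

29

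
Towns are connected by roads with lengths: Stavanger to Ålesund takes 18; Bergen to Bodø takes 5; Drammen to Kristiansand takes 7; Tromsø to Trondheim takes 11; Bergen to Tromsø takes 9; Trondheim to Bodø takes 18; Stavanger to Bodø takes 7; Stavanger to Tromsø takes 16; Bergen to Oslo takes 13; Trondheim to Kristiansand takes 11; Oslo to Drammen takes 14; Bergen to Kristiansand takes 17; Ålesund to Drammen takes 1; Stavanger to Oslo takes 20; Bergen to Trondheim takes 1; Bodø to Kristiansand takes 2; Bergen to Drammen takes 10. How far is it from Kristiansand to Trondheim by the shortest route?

Checking several routes:
Kristiansand -> Bodø -> Bergen -> Tromsø -> Trondheim: 2 + 5 + 9 + 11 = 27
Kristiansand -> Drammen -> Bergen -> Trondheim: 7 + 10 + 1 = 18
Kristiansand -> Trondheim: 11
Kristiansand -> Bodø -> Trondheim: 2 + 18 = 20
Kristiansand -> Bodø -> Bergen -> Trondheim: 2 + 5 + 1 = 8
Kristiansand -> Bergen -> Trondheim: 17 + 1 = 18
Best route has total 8.

8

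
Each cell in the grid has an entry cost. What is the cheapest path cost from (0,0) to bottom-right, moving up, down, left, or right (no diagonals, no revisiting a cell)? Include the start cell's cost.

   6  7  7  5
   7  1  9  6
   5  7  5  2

28

Cheapest: (0,0) → (0,1) → (1,1) → (2,1) → (2,2) → (2,3)
  6 + 7 + 1 + 7 + 5 + 2 = 28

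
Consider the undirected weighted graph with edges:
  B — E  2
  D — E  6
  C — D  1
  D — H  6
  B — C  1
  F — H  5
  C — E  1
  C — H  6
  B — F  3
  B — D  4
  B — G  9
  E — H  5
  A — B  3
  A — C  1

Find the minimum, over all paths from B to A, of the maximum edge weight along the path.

1

Some routes from B to A:
B→C→A: max(1, 1) = 1
B→E→C→A: max(2, 1, 1) = 2
B→A: max(3) = 3
B→F→H→E→C→A: max(3, 5, 5, 1, 1) = 5
B→D→C→A: max(4, 1, 1) = 4
B→D→E→C→A: max(4, 6, 1, 1) = 6
Smallest bottleneck: 1.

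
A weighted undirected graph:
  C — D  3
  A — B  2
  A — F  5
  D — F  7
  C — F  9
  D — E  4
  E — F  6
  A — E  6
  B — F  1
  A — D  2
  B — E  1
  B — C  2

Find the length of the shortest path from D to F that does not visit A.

Comparing a few candidate routes:
D -> C -> F: 3 + 9 = 12
D -> F: 7
D -> E -> F: 4 + 6 = 10
D -> E -> B -> F: 4 + 1 + 1 = 6
D -> C -> B -> F: 3 + 2 + 1 = 6
Shortest: 6.

6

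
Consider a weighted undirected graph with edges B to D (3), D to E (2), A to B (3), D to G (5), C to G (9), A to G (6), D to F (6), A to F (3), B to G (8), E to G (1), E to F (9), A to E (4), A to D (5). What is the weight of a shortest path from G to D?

3

Some routes from G to D:
G-E-A-D: 1 + 4 + 5 = 10
G-E-D: 1 + 2 = 3
G-D: 5
G-A-D: 6 + 5 = 11
Shortest: 3.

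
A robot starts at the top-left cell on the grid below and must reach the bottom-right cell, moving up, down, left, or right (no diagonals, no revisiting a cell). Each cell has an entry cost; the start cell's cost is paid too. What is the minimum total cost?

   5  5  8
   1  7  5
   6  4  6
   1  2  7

One optimal route is r0c0→r1c0→r2c0→r3c0→r3c1→r3c2.
Its cost is 5 + 1 + 6 + 1 + 2 + 7 = 22.

22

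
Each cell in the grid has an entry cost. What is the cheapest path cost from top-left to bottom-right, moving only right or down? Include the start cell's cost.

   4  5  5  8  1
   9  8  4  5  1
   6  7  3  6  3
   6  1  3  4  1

28

One optimal route is r0c0 → r0c1 → r0c2 → r0c3 → r0c4 → r1c4 → r2c4 → r3c4.
Its cost is 4 + 5 + 5 + 8 + 1 + 1 + 3 + 1 = 28.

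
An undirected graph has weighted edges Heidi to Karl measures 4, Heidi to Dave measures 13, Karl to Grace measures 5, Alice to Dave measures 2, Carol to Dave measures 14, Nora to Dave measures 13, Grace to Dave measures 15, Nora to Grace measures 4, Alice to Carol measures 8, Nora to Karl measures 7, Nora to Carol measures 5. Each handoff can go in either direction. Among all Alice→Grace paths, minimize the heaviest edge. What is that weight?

8

Some routes from Alice to Grace:
Alice -> Dave -> Nora -> Grace: max(2, 13, 4) = 13
Alice -> Carol -> Nora -> Grace: max(8, 5, 4) = 8
Alice -> Dave -> Heidi -> Karl -> Nora -> Grace: max(2, 13, 4, 7, 4) = 13
Alice -> Dave -> Heidi -> Karl -> Grace: max(2, 13, 4, 5) = 13
Alice -> Carol -> Nora -> Dave -> Heidi -> Karl -> Grace: max(8, 5, 13, 13, 4, 5) = 13
Alice -> Carol -> Nora -> Karl -> Grace: max(8, 5, 7, 5) = 8
The minimum achievable maximum is 8.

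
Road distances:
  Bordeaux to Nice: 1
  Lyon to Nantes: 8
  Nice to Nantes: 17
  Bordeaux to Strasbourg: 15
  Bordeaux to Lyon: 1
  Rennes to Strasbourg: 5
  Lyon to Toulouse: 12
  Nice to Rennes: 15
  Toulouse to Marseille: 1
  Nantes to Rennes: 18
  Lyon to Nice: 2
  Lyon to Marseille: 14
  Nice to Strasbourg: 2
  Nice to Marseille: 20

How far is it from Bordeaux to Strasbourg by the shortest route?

A few of the Bordeaux→Strasbourg routes:
Bordeaux → Strasbourg: 15
Bordeaux → Lyon → Nice → Strasbourg: 1 + 2 + 2 = 5
Bordeaux → Nice → Rennes → Strasbourg: 1 + 15 + 5 = 21
Bordeaux → Nice → Strasbourg: 1 + 2 = 3
The minimum is 3.

3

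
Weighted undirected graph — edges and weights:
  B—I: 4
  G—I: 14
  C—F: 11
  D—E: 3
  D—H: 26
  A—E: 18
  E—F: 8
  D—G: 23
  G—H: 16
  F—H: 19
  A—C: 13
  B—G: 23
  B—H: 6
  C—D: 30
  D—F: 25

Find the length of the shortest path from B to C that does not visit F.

Comparing a few candidate routes:
B - I - G - D - E - A - C: 4 + 14 + 23 + 3 + 18 + 13 = 75
B - I - G - D - C: 4 + 14 + 23 + 30 = 71
B - H - G - D - C: 6 + 16 + 23 + 30 = 75
B - H - D - C: 6 + 26 + 30 = 62
B - H - D - E - A - C: 6 + 26 + 3 + 18 + 13 = 66
Shortest: 62.

62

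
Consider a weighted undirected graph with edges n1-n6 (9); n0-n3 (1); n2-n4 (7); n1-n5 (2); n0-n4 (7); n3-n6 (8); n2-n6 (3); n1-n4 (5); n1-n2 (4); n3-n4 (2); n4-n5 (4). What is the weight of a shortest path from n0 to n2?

A few of the n0→n2 routes:
n0 - n3 - n4 - n1 - n2: 1 + 2 + 5 + 4 = 12
n0 - n3 - n4 - n2: 1 + 2 + 7 = 10
n0 - n4 - n2: 7 + 7 = 14
n0 - n3 - n4 - n5 - n1 - n2: 1 + 2 + 4 + 2 + 4 = 13
n0 - n3 - n6 - n2: 1 + 8 + 3 = 12
n0 - n4 - n1 - n2: 7 + 5 + 4 = 16
The minimum is 10.

10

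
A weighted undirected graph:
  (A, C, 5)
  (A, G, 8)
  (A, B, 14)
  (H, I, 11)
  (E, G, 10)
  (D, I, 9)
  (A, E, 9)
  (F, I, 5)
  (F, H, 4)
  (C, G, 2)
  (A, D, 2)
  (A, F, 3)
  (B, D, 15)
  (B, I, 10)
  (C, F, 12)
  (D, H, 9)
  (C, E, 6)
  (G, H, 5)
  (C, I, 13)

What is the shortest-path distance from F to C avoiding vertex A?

11

A few of the F→C routes:
F → I → C: 5 + 13 = 18
F → C: 12
F → I → H → G → C: 5 + 11 + 5 + 2 = 23
F → H → G → C: 4 + 5 + 2 = 11
F → H → G → E → C: 4 + 5 + 10 + 6 = 25
Shortest: 11.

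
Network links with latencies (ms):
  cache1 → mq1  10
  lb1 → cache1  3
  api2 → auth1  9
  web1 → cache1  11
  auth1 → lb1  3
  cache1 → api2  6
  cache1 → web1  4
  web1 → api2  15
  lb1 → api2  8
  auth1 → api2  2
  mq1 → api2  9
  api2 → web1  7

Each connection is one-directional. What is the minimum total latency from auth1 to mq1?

16

Routes from auth1 to mq1:
auth1→api2→web1→cache1→mq1: 2 + 7 + 11 + 10 = 30
auth1→lb1→cache1→mq1: 3 + 3 + 10 = 16
auth1→lb1→api2→web1→cache1→mq1: 3 + 8 + 7 + 11 + 10 = 39
Shortest: 16 ms.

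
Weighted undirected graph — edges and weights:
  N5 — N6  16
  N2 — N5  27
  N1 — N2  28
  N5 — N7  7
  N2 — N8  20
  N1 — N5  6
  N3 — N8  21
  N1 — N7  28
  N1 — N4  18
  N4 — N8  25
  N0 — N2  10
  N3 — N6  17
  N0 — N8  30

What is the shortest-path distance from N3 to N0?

Comparing a few candidate routes:
N3 → N8 → N0: 21 + 30 = 51
N3 → N8 → N4 → N1 → N2 → N0: 21 + 25 + 18 + 28 + 10 = 102
N3 → N6 → N5 → N2 → N0: 17 + 16 + 27 + 10 = 70
N3 → N8 → N2 → N0: 21 + 20 + 10 = 51
N3 → N6 → N5 → N1 → N2 → N0: 17 + 16 + 6 + 28 + 10 = 77
Best route has total 51.

51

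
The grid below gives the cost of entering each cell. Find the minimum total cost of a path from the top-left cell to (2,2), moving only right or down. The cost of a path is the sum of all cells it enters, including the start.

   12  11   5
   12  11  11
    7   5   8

Path (0,0) (1,0) (2,0) (2,1) (2,2): 12 + 12 + 7 + 5 + 8 = 44.
For comparison, the top-then-right route costs 47.

44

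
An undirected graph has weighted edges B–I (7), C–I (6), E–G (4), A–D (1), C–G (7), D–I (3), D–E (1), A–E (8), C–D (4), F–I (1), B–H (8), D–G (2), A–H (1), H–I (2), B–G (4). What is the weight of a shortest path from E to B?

7

A few of the E→B routes:
E-D-G-B: 1 + 2 + 4 = 7
E-D-A-H-B: 1 + 1 + 1 + 8 = 11
E-G-B: 4 + 4 = 8
E-D-I-B: 1 + 3 + 7 = 11
Best route has total 7.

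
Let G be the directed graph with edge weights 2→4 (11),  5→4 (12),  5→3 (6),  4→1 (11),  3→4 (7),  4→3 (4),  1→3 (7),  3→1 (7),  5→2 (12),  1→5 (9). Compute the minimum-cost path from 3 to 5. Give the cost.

Candidate routes:
3→1→5: 7 + 9 = 16
3→4→1→5: 7 + 11 + 9 = 27
The minimum is 16.

16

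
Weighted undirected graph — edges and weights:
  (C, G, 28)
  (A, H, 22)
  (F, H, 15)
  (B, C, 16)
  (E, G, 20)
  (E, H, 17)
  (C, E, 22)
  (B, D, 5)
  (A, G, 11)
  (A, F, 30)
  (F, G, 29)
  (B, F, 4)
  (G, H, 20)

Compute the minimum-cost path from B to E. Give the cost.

36

A few of the B→E routes:
B -> F -> H -> E: 4 + 15 + 17 = 36
B -> F -> H -> G -> E: 4 + 15 + 20 + 20 = 59
B -> C -> G -> E: 16 + 28 + 20 = 64
B -> F -> G -> E: 4 + 29 + 20 = 53
B -> C -> E: 16 + 22 = 38
Best route has total 36.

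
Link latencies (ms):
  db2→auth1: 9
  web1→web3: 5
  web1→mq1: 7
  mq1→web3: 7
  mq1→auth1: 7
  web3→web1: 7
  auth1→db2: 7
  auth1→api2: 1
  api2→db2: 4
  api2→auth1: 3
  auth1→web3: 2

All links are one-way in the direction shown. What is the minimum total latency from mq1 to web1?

Routes from mq1 to web1:
mq1→web3→web1: 7 + 7 = 14
mq1→auth1→web3→web1: 7 + 2 + 7 = 16
Best route has total 14 ms.

14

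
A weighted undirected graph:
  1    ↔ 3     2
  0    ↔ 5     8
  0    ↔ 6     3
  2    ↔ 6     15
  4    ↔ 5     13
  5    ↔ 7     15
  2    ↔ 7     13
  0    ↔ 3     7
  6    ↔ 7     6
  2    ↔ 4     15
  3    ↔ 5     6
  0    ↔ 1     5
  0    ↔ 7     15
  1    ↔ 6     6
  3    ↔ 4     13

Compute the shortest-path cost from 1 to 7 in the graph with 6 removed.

A few of the 1→7 routes:
1-0-5-7: 5 + 8 + 15 = 28
1-3-5-7: 2 + 6 + 15 = 23
1-3-5-0-7: 2 + 6 + 8 + 15 = 31
1-3-0-7: 2 + 7 + 15 = 24
1-0-7: 5 + 15 = 20
Shortest: 20.

20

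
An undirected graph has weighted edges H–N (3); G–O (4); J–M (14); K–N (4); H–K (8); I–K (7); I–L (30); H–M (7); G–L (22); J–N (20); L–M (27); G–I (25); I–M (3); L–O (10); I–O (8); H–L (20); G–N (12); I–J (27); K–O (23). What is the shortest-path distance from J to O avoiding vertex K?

25

Some routes from J to O avoiding K:
J → N → G → O: 20 + 12 + 4 = 36
J → M → I → O: 14 + 3 + 8 = 25
J → N → H → M → I → O: 20 + 3 + 7 + 3 + 8 = 41
J → I → O: 27 + 8 = 35
J → M → I → G → O: 14 + 3 + 25 + 4 = 46
J → M → H → N → G → O: 14 + 7 + 3 + 12 + 4 = 40
The minimum is 25.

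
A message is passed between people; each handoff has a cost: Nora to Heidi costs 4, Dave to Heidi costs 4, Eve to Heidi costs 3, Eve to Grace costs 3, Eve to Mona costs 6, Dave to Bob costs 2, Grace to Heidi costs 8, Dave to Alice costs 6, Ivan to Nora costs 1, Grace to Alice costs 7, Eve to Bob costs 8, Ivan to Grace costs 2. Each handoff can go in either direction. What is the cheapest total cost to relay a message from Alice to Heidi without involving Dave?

13

Paths from Alice to Heidi avoiding Dave:
Alice - Grace - Heidi: 7 + 8 = 15
Alice - Grace - Ivan - Nora - Heidi: 7 + 2 + 1 + 4 = 14
Alice - Grace - Eve - Heidi: 7 + 3 + 3 = 13
Shortest: 13.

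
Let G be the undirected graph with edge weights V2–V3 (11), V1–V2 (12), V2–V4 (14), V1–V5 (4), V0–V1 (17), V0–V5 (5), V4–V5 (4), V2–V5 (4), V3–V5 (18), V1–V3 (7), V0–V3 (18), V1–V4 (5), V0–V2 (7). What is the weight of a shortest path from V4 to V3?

12

Checking several routes:
V4 - V5 - V1 - V3: 4 + 4 + 7 = 15
V4 - V1 - V3: 5 + 7 = 12
V4 - V5 - V2 - V3: 4 + 4 + 11 = 19
V4 - V5 - V3: 4 + 18 = 22
V4 - V1 - V5 - V2 - V3: 5 + 4 + 4 + 11 = 24
V4 - V2 - V3: 14 + 11 = 25
Best route has total 12.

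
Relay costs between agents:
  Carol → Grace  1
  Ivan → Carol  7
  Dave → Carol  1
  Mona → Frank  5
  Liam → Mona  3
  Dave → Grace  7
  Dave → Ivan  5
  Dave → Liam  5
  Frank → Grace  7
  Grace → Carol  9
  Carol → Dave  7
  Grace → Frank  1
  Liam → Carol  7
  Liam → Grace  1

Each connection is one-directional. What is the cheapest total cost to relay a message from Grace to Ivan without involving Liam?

21

Paths from Grace to Ivan avoiding Liam:
Grace-Carol-Dave-Ivan: 9 + 7 + 5 = 21
Shortest: 21.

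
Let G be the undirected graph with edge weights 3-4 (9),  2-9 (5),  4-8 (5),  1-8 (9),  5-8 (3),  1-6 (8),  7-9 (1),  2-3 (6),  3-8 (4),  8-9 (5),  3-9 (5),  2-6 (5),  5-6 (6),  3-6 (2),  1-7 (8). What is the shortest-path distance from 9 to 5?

8

A few of the 9→5 routes:
9 - 2 - 6 - 5: 5 + 5 + 6 = 16
9 - 8 - 5: 5 + 3 = 8
9 - 3 - 8 - 5: 5 + 4 + 3 = 12
9 - 3 - 6 - 5: 5 + 2 + 6 = 13
Best route has total 8.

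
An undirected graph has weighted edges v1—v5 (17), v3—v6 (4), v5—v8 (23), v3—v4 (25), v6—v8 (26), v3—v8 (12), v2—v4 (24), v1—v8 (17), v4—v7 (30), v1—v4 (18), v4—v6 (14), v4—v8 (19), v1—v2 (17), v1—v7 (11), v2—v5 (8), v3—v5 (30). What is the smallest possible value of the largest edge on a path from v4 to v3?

Checking several routes:
v4 → v8 → v3: max(19, 12) = 19
v4 → v6 → v3: max(14, 4) = 14
v4 → v1 → v8 → v3: max(18, 17, 12) = 18
Smallest bottleneck: 14.

14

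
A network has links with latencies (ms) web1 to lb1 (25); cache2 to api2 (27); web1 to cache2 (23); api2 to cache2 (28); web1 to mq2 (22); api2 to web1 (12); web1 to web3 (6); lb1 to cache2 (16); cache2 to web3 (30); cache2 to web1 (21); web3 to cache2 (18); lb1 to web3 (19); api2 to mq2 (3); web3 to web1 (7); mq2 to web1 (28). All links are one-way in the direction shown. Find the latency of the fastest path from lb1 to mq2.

46

A few of the lb1→mq2 routes:
lb1→web3→web1→mq2: 19 + 7 + 22 = 48
lb1→cache2→web1→mq2: 16 + 21 + 22 = 59
lb1→cache2→api2→mq2: 16 + 27 + 3 = 46
The minimum is 46 ms.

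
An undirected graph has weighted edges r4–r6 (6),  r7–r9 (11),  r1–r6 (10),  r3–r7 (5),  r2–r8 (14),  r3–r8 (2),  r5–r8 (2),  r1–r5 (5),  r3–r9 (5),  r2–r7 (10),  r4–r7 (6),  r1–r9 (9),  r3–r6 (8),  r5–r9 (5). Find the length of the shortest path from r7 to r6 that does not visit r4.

13

Checking several routes:
r7→r9→r3→r6: 11 + 5 + 8 = 24
r7→r3→r6: 5 + 8 = 13
r7→r3→r8→r5→r1→r6: 5 + 2 + 2 + 5 + 10 = 24
The minimum is 13.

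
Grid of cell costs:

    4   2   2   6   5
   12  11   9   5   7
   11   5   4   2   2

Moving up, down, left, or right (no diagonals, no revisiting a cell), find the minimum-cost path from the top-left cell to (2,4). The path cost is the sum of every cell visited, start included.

23

Cheapest: (0,0)→(0,1)→(0,2)→(0,3)→(1,3)→(2,3)→(2,4)
  4 + 2 + 2 + 6 + 5 + 2 + 2 = 23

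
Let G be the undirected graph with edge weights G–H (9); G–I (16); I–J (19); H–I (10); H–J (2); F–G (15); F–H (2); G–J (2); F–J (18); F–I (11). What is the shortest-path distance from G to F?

6

Some routes from G to F:
G→F: 15
G→J→F: 2 + 18 = 20
G→H→F: 9 + 2 = 11
G→J→H→I→F: 2 + 2 + 10 + 11 = 25
G→J→H→F: 2 + 2 + 2 = 6
The minimum is 6.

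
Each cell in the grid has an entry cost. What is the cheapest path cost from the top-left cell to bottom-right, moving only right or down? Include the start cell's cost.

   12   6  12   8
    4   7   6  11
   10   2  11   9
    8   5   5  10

Take r0c0 r1c0 r1c1 r2c1 r3c1 r3c2 r3c3 for a total of 12 + 4 + 7 + 2 + 5 + 5 + 10 = 45.

45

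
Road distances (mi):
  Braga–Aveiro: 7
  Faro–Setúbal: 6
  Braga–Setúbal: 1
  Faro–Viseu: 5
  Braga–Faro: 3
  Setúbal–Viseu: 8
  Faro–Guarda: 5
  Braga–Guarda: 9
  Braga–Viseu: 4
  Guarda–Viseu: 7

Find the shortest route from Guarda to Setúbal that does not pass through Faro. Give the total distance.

Paths from Guarda to Setúbal avoiding Faro:
Guarda -> Braga -> Viseu -> Setúbal: 9 + 4 + 8 = 21
Guarda -> Viseu -> Braga -> Setúbal: 7 + 4 + 1 = 12
Guarda -> Viseu -> Setúbal: 7 + 8 = 15
Guarda -> Braga -> Setúbal: 9 + 1 = 10
Best route has total 10 mi.

10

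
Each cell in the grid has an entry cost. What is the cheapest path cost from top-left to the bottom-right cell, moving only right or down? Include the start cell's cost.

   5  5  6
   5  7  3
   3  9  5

Best path: r0c0 → r0c1 → r0c2 → r1c2 → r2c2
Cost: 5 + 5 + 6 + 3 + 5 = 24

24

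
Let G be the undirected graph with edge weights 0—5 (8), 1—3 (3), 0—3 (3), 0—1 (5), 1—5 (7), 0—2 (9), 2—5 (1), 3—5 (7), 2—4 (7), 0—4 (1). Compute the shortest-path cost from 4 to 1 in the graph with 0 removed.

Candidate routes:
4 -> 2 -> 5 -> 1: 7 + 1 + 7 = 15
4 -> 2 -> 5 -> 3 -> 1: 7 + 1 + 7 + 3 = 18
Best route has total 15.

15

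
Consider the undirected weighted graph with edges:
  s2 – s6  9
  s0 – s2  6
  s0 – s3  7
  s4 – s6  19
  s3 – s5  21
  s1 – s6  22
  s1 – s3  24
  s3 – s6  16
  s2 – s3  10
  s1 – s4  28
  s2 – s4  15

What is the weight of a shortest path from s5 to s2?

A few of the s5→s2 routes:
s5→s3→s6→s4→s2: 21 + 16 + 19 + 15 = 71
s5→s3→s2: 21 + 10 = 31
s5→s3→s6→s2: 21 + 16 + 9 = 46
s5→s3→s1→s6→s2: 21 + 24 + 22 + 9 = 76
s5→s3→s0→s2: 21 + 7 + 6 = 34
s5→s3→s1→s4→s2: 21 + 24 + 28 + 15 = 88
The minimum is 31.

31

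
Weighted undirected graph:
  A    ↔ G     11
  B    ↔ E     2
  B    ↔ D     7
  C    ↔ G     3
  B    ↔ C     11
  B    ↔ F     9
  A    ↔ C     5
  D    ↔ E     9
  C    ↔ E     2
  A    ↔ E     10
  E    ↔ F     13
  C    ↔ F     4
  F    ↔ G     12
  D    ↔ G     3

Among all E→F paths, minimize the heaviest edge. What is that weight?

Comparing a few candidate routes:
E - C - F: max(2, 4) = 4
E - B - D - G - C - F: max(2, 7, 3, 3, 4) = 7
E - D - G - C - F: max(9, 3, 3, 4) = 9
Smallest bottleneck: 4.

4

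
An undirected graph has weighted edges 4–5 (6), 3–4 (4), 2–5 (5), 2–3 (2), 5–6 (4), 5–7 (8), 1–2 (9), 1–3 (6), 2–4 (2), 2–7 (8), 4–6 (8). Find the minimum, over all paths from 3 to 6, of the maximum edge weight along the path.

5

Comparing a few candidate routes:
3 → 2 → 4 → 5 → 6: max(2, 2, 6, 4) = 6
3 → 4 → 2 → 7 → 5 → 6: max(4, 2, 8, 8, 4) = 8
3 → 4 → 2 → 5 → 6: max(4, 2, 5, 4) = 5
3 → 4 → 5 → 6: max(4, 6, 4) = 6
3 → 2 → 5 → 6: max(2, 5, 4) = 5
The minimum achievable maximum is 5.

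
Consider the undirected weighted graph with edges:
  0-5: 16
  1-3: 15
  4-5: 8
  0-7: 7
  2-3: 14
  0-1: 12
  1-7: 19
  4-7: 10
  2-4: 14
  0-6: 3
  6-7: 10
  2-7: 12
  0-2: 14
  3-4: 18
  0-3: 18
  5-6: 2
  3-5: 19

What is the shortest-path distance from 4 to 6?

Some routes from 4 to 6:
4 - 7 - 0 - 6: 10 + 7 + 3 = 20
4 - 5 - 6: 8 + 2 = 10
4 - 7 - 6: 10 + 10 = 20
Shortest: 10.

10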